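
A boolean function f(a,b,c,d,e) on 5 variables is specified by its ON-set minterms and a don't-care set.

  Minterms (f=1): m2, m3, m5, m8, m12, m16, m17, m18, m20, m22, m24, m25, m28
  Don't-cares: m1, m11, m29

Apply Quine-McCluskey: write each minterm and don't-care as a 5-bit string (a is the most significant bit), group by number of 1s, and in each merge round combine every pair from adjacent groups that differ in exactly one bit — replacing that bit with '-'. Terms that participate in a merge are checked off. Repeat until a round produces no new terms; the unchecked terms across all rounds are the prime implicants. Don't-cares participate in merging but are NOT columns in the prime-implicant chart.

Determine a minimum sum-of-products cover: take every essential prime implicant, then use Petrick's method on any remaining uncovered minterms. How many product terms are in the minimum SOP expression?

[col 0] 00001*, 00010*, 00011*, 00101*, 01000*, 01011*, 01100*, 10000*, 10001*, 10010*, 10100*, 10110*, 11000*, 11001*, 11100*, 11101*
[col 1] -0001, -0010, -1000*, -1100*, 0-011, 00-01, 000-1, 0001-, 01-00*, 1-000*, 1-001*, 1-100*, 10-00*, 10-10*, 100-0*, 1000-*, 101-0*, 11-00*, 11-01*, 1100-*, 1110-*
[col 2] -1-00, 1--00, 1-00-, 10--0, 11-0-
Prime implicants: -0001, -0010, -1-00, 0-011, 00-01, 000-1, 0001-, 1--00, 1-00-, 10--0, 11-0-
PI chart (minterm → PIs covering it):
  2 | -0010,0001-
  3 | 0-011,000-1,0001-
  5 | 00-01  (sole → essential)
  8 | -1-00  (sole → essential)
  12 | -1-00  (sole → essential)
  16 | 1--00,1-00-,10--0
  17 | -0001,1-00-
  18 | -0010,10--0
  20 | 1--00,10--0
  22 | 10--0  (sole → essential)
  24 | -1-00,1--00,1-00-,11-0-
  25 | 1-00-,11-0-
  28 | -1-00,1--00,11-0-
Essential prime implicants: -1-00, 00-01, 10--0
Petrick residual → 0001-, 1-00-
Minimum SOP uses 5 PIs: bd'e' + a'b'd'e + a'b'c'd + ac'd' + ab'e'

5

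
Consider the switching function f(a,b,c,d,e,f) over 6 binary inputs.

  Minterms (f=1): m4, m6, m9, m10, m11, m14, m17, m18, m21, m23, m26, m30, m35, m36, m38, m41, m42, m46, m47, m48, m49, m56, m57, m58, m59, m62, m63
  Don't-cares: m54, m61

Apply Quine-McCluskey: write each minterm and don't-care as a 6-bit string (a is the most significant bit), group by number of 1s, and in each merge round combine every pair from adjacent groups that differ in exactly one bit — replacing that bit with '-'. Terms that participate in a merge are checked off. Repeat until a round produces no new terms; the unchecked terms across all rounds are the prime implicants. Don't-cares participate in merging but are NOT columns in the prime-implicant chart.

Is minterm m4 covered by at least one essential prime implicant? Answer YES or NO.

YES

Round 0: 000100✓ 000110✓ 001001✓ 001010✓ 001011✓ 001110✓ 010001✓ 010010✓ 010101✓ 010111✓ 011010✓ 011110✓ 100011 100100✓ 100110✓ 101001✓ 101010✓ 101110✓ 101111✓ 110000✓ 110001✓ 110110✓ 111000✓ 111001✓ 111010✓ 111011✓ 111101✓ 111110✓ 111111✓
Round 1: -00100✓ -00110✓ -01001 -01010✓ -01110✓ -10001 -11010✓ -11110✓ 0-1010✓ 0-1110✓ 00-110✓ 0001-0✓ 001-10✓ 0010-1 00101- 01-010 010-01 0101-1 011-10✓ 1-0110✓ 1-1001 1-1010✓ 1-1110✓ 1-1111✓ 10-110✓ 1001-0✓ 101-10✓ 10111-✓ 11-000✓ 11-001✓ 11-110✓ 11000-✓ 111-01✓ 111-10✓ 111-11✓ 1110-0✓ 1110-1✓ 11100-✓ 11101-✓ 1111-1✓ 11111-✓
Round 2: --1010✓ --1110✓ -0-110 -001-0 -01-10✓ -11-10✓ 0-1-10✓ 1--110 1-1-10✓ 1-111- 11-00- 111--1 111-1- 1110--
Round 3: --1-10
PIs = {--1-10, -0-110, -001-0, -01001, -10001, 0010-1, 00101-, 01-010, 010-01, 0101-1, 1--110, 1-1001, 1-111-, 100011, 11-00-, 111--1, 111-1-, 1110--}
Coverage chart:
  m4: -001-0 ←essential
  m6: -0-110,-001-0
  m9: -01001,0010-1
  m10: --1-10,00101-
  m11: 0010-1,00101-
  m14: --1-10,-0-110
  m17: -10001,010-01
  m18: 01-010 ←essential
  m21: 010-01,0101-1
  m23: 0101-1 ←essential
  m26: --1-10,01-010
  m30: --1-10 ←essential
  m35: 100011 ←essential
  m36: -001-0 ←essential
  m38: -0-110,-001-0,1--110
  m41: -01001,1-1001
  m42: --1-10 ←essential
  m46: --1-10,-0-110,1--110,1-111-
  m47: 1-111- ←essential
  m48: 11-00- ←essential
  m49: -10001,11-00-
  m56: 11-00-,1110--
  m57: 1-1001,11-00-,111--1,1110--
  m58: --1-10,111-1-,1110--
  m59: 111--1,111-1-,1110--
  m62: --1-10,1--110,1-111-,111-1-
  m63: 1-111-,111--1,111-1-
Essential: --1-10, -001-0, 01-010, 0101-1, 1-111-, 100011, 11-00-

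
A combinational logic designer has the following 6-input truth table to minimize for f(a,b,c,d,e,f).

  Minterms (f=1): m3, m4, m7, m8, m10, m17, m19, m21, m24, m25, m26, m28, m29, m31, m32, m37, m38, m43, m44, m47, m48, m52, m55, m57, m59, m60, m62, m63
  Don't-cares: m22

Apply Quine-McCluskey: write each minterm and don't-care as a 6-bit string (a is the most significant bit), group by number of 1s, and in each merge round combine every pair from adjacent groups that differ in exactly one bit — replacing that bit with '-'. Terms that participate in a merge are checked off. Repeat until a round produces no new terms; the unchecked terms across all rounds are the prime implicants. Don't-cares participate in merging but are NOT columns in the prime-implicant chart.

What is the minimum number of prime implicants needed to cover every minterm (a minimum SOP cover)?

Round 0: 000011✓ 000100 000111✓ 001000✓ 001010✓ 010001✓ 010011✓ 010101✓ 010110 011000✓ 011001✓ 011010✓ 011100✓ 011101✓ 011111✓ 100000✓ 100101 100110 101011✓ 101100✓ 101111✓ 110000✓ 110100✓ 110111✓ 111001✓ 111011✓ 111100✓ 111110✓ 111111✓
Round 1: -11001 -11100 -11111 0-0011 0-1000✓ 0-1010✓ 000-11 0010-0✓ 01-001✓ 01-101✓ 010-01✓ 0100-1 011-00✓ 011-01✓ 0110-0✓ 01100-✓ 0111-1 01110-✓ 1-0000 1-1011✓ 1-1100 1-1111✓ 101-11✓ 11-100 11-111 110-00 111-11✓ 1110-1 1111-0 11111-
Round 2: 0-10-0 01--01 011-0- 1-1-11
PIs = {-11001, -11100, -11111, 0-0011, 0-10-0, 000-11, 000100, 01--01, 0100-1, 010110, 011-0-, 0111-1, 1-0000, 1-1-11, 1-1100, 100101, 100110, 11-100, 11-111, 110-00, 1110-1, 1111-0, 11111-}
Coverage chart:
  m3: 0-0011,000-11
  m4: 000100 ←essential
  m7: 000-11 ←essential
  m8: 0-10-0 ←essential
  m10: 0-10-0 ←essential
  m17: 01--01,0100-1
  m19: 0-0011,0100-1
  m21: 01--01 ←essential
  m24: 0-10-0,011-0-
  m25: -11001,01--01,011-0-
  m26: 0-10-0 ←essential
  m28: -11100,011-0-
  m29: 01--01,011-0-,0111-1
  m31: -11111,0111-1
  m32: 1-0000 ←essential
  m37: 100101 ←essential
  m38: 100110 ←essential
  m43: 1-1-11 ←essential
  m44: 1-1100 ←essential
  m47: 1-1-11 ←essential
  m48: 1-0000,110-00
  m52: 11-100,110-00
  m55: 11-111 ←essential
  m57: -11001,1110-1
  m59: 1-1-11,1110-1
  m60: -11100,1-1100,11-100,1111-0
  m62: 1111-0,11111-
  m63: -11111,1-1-11,11-111,11111-
Essential: 0-10-0, 000-11, 000100, 01--01, 1-0000, 1-1-11, 1-1100, 100101, 100110, 11-111
Petrick residual → -11001, -11100, -11111, 0-0011, 11-100, 1111-0
Min cover (16 terms): bcd'e'f + bcde'f' + bcdef + a'c'd'ef + a'cd'f' + a'b'c'ef + a'b'c'de'f' + a'be'f + ac'd'e'f' + acef + acde'f' + ab'c'de'f + ab'c'def' + abde'f' + abdef + abcdf'

16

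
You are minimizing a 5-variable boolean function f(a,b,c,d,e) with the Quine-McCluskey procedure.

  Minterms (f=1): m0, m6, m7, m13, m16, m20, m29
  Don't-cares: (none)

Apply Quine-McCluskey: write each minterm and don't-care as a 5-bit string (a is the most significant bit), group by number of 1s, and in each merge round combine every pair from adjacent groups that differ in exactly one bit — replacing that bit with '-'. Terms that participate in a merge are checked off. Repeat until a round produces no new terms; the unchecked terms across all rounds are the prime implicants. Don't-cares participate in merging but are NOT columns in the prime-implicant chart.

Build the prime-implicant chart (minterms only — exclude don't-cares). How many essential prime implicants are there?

Round 0: 00000✓ 00110✓ 00111✓ 01101✓ 10000✓ 10100✓ 11101✓
Round 1: -0000 -1101 0011- 10-00
PIs = {-0000, -1101, 0011-, 10-00}
Coverage chart:
  m0: -0000 ←essential
  m6: 0011- ←essential
  m7: 0011- ←essential
  m13: -1101 ←essential
  m16: -0000,10-00
  m20: 10-00 ←essential
  m29: -1101 ←essential
Essential: -0000, -1101, 0011-, 10-00

4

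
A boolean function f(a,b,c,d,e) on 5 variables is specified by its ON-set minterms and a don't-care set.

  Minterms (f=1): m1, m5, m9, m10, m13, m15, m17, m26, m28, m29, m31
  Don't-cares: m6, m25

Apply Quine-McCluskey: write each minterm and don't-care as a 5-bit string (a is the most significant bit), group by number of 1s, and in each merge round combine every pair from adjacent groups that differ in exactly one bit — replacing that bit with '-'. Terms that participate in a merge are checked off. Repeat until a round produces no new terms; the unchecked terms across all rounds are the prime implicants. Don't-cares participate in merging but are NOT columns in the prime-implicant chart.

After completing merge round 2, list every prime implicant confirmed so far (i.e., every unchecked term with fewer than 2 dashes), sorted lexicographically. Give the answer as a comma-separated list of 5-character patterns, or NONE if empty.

size-2^0 implicants → 00001(✓)  00101(✓)  00110  01001(✓)  01010(✓)  01101(✓)  01111(✓)  10001(✓)  11001(✓)  11010(✓)  11100(✓)  11101(✓)  11111(✓)
size-2^1 implicants → -0001(✓)  -1001(✓)  -1010  -1101(✓)  -1111(✓)  0-001(✓)  0-101(✓)  00-01(✓)  01-01(✓)  011-1(✓)  1-001(✓)  11-01(✓)  111-1(✓)  1110-
size-2^2 implicants → --001  -1-01  -11-1  0--01
Unchecked terms (primes): --001, -1-01, -1010, -11-1, 0--01, 00110, 1110-

-1010, 00110, 1110-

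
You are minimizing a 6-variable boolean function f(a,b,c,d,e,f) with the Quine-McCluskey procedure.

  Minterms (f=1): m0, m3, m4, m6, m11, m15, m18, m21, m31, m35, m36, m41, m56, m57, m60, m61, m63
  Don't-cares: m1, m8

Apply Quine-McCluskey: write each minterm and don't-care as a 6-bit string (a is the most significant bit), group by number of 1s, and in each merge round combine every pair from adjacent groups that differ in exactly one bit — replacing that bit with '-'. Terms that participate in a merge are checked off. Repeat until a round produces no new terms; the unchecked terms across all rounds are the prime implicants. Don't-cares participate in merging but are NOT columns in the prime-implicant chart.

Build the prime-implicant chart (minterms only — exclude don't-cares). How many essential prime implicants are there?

[col 0] 000000*, 000001*, 000011*, 000100*, 000110*, 001000*, 001011*, 001111*, 010010, 010101, 011111*, 100011*, 100100*, 101001*, 111000*, 111001*, 111100*, 111101*, 111111*
[col 1] -00011, -00100, -11111, 0-1111, 00-000, 00-011, 000-00, 0000-1, 00000-, 0001-0, 001-11, 1-1001, 111-00*, 111-01*, 11100-*, 1111-1, 11110-*
[col 2] 111-0-
Prime implicants: -00011, -00100, -11111, 0-1111, 00-000, 00-011, 000-00, 0000-1, 00000-, 0001-0, 001-11, 010010, 010101, 1-1001, 111-0-, 1111-1
PI chart (minterm → PIs covering it):
  0 | 00-000,000-00,00000-
  3 | -00011,00-011,0000-1
  4 | -00100,000-00,0001-0
  6 | 0001-0  (sole → essential)
  11 | 00-011,001-11
  15 | 0-1111,001-11
  18 | 010010  (sole → essential)
  21 | 010101  (sole → essential)
  31 | -11111,0-1111
  35 | -00011  (sole → essential)
  36 | -00100  (sole → essential)
  41 | 1-1001  (sole → essential)
  56 | 111-0-  (sole → essential)
  57 | 1-1001,111-0-
  60 | 111-0-  (sole → essential)
  61 | 111-0-,1111-1
  63 | -11111,1111-1
Essential prime implicants: -00011, -00100, 0001-0, 010010, 010101, 1-1001, 111-0-

7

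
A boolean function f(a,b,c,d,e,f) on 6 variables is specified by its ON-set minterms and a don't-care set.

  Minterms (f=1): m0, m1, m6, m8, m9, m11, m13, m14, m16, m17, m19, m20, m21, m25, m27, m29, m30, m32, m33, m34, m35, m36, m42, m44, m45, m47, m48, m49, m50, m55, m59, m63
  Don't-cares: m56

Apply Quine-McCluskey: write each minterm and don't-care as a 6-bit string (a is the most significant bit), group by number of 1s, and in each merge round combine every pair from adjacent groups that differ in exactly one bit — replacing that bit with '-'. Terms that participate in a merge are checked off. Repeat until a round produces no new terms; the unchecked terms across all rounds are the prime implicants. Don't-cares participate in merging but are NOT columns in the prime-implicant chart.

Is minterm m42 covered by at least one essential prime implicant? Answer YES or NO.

YES

[col 0] 000000*, 000001*, 000110*, 001000*, 001001*, 001011*, 001101*, 001110*, 010000*, 010001*, 010011*, 010100*, 010101*, 011001*, 011011*, 011101*, 011110*, 100000*, 100001*, 100010*, 100011*, 100100*, 101010*, 101100*, 101101*, 101111*, 110000*, 110001*, 110010*, 110111*, 111000*, 111011*, 111111*
[col 1] -00000*, -00001*, -01101, -10000*, -10001*, -11011, 0-0000*, 0-0001*, 0-1001*, 0-1011*, 0-1101*, 0-1110, 00-000*, 00-001*, 00-110, 00000-*, 001-01*, 0010-1*, 00100-*, 01-001*, 01-011*, 01-101*, 010-00*, 010-01*, 0100-1*, 01000-*, 01010-*, 011-01*, 0110-1*, 1-0000*, 1-0001*, 1-0010*, 1-1111, 10-010, 10-100, 100-00, 1000-0*, 1000-1*, 10000-*, 10001-*, 1011-1, 10110-, 11-000, 11-111, 1100-0*, 11000-*, 111-11
[col 2] --0000*, --0001*, -0000-*, -1000-*, 0--001, 0-000-*, 0-1-01, 0-10-1, 00-00-, 01--01, 01-0-1, 010-0-, 1-00-0, 1-000-*, 1000--
[col 3] --000-
Prime implicants: --000-, -01101, -11011, 0--001, 0-1-01, 0-10-1, 0-1110, 00-00-, 00-110, 01--01, 01-0-1, 010-0-, 1-00-0, 1-1111, 10-010, 10-100, 100-00, 1000--, 1011-1, 10110-, 11-000, 11-111, 111-11
PI chart (minterm → PIs covering it):
  0 | --000-,00-00-
  1 | --000-,0--001,00-00-
  6 | 00-110  (sole → essential)
  8 | 00-00-  (sole → essential)
  9 | 0--001,0-1-01,0-10-1,00-00-
  11 | 0-10-1  (sole → essential)
  13 | -01101,0-1-01
  14 | 0-1110,00-110
  16 | --000-,010-0-
  17 | --000-,0--001,01--01,01-0-1,010-0-
  19 | 01-0-1  (sole → essential)
  20 | 010-0-  (sole → essential)
  21 | 01--01,010-0-
  25 | 0--001,0-1-01,0-10-1,01--01,01-0-1
  27 | -11011,0-10-1,01-0-1
  29 | 0-1-01,01--01
  30 | 0-1110  (sole → essential)
  32 | --000-,1-00-0,100-00,1000--
  33 | --000-,1000--
  34 | 1-00-0,10-010,1000--
  35 | 1000--  (sole → essential)
  36 | 10-100,100-00
  42 | 10-010  (sole → essential)
  44 | 10-100,10110-
  45 | -01101,1011-1,10110-
  47 | 1-1111,1011-1
  48 | --000-,1-00-0,11-000
  49 | --000-  (sole → essential)
  50 | 1-00-0  (sole → essential)
  55 | 11-111  (sole → essential)
  59 | -11011,111-11
  63 | 1-1111,11-111,111-11
Essential prime implicants: --000-, 0-10-1, 0-1110, 00-00-, 00-110, 01-0-1, 010-0-, 1-00-0, 10-010, 1000--, 11-111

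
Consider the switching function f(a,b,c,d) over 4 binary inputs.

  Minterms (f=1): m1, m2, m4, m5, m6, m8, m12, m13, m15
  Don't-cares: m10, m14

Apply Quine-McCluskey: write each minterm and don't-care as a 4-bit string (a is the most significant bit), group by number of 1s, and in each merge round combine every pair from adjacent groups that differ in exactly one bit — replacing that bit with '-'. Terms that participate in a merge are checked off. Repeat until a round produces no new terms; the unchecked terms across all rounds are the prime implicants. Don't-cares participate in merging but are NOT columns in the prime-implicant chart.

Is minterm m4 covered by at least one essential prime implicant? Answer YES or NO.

size-2^0 implicants → 0001(✓)  0010(✓)  0100(✓)  0101(✓)  0110(✓)  1000(✓)  1010(✓)  1100(✓)  1101(✓)  1110(✓)  1111(✓)
size-2^1 implicants → -010(✓)  -100(✓)  -101(✓)  -110(✓)  0-01  0-10(✓)  01-0(✓)  010-(✓)  1-00(✓)  1-10(✓)  10-0(✓)  11-0(✓)  11-1(✓)  110-(✓)  111-(✓)
size-2^2 implicants → --10  -1-0  -10-  1--0  11--
Unchecked terms (primes): --10, -1-0, -10-, 0-01, 1--0, 11--
Minterm coverage:
  m1 ⊆ 0-01 [E]
  m2 ⊆ --10 [E]
  m4 ⊆ -1-0,-10-
  m5 ⊆ -10-,0-01
  m6 ⊆ --10,-1-0
  m8 ⊆ 1--0 [E]
  m12 ⊆ -1-0,-10-,1--0,11--
  m13 ⊆ -10-,11--
  m15 ⊆ 11-- [E]
E = {--10, 0-01, 1--0, 11--}

NO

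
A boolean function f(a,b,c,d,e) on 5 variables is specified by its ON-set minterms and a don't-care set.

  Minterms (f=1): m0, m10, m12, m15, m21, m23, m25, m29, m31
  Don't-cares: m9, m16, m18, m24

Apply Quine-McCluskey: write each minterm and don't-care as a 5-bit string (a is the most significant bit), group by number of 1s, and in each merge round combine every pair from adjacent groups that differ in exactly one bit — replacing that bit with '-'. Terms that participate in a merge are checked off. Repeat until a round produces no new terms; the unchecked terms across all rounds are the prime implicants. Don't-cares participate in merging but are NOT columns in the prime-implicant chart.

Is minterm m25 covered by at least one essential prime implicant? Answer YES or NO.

size-2^0 implicants → 00000(✓)  01001(✓)  01010  01100  01111(✓)  10000(✓)  10010(✓)  10101(✓)  10111(✓)  11000(✓)  11001(✓)  11101(✓)  11111(✓)
size-2^1 implicants → -0000  -1001  -1111  1-000  1-101(✓)  1-111(✓)  100-0  101-1(✓)  11-01  1100-  111-1(✓)
size-2^2 implicants → 1-1-1
Unchecked terms (primes): -0000, -1001, -1111, 01010, 01100, 1-000, 1-1-1, 100-0, 11-01, 1100-
Minterm coverage:
  m0 ⊆ -0000 [E]
  m10 ⊆ 01010 [E]
  m12 ⊆ 01100 [E]
  m15 ⊆ -1111 [E]
  m21 ⊆ 1-1-1 [E]
  m23 ⊆ 1-1-1 [E]
  m25 ⊆ -1001,11-01,1100-
  m29 ⊆ 1-1-1,11-01
  m31 ⊆ -1111,1-1-1
E = {-0000, -1111, 01010, 01100, 1-1-1}

NO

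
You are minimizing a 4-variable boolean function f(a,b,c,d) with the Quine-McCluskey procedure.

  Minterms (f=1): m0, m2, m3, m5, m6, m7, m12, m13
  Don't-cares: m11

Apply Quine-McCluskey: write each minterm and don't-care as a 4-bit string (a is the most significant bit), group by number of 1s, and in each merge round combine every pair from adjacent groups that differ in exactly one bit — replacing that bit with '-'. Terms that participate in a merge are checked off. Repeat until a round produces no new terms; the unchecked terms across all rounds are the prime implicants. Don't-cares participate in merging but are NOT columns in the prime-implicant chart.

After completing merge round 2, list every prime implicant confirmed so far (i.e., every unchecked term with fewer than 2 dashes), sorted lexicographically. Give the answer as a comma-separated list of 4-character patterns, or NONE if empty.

Round 0: 0000✓ 0010✓ 0011✓ 0101✓ 0110✓ 0111✓ 1011✓ 1100✓ 1101✓
Round 1: -011 -101 0-10✓ 0-11✓ 00-0 001-✓ 01-1 011-✓ 110-
Round 2: 0-1-
PIs = {-011, -101, 0-1-, 00-0, 01-1, 110-}

-011, -101, 00-0, 01-1, 110-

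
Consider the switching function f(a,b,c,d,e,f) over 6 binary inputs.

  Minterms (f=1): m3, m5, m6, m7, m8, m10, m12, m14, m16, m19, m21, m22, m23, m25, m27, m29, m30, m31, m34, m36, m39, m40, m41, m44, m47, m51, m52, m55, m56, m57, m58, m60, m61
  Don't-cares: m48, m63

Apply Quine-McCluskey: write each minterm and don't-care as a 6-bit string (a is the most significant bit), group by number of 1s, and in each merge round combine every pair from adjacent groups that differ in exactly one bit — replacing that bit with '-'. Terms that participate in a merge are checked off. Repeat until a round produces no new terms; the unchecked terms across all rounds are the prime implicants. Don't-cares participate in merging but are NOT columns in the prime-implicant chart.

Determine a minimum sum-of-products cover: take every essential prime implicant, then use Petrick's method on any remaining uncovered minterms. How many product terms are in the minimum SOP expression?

13

Round 0: 000011✓ 000101✓ 000110✓ 000111✓ 001000✓ 001010✓ 001100✓ 001110✓ 010000✓ 010011✓ 010101✓ 010110✓ 010111✓ 011001✓ 011011✓ 011101✓ 011110✓ 011111✓ 100010 100100✓ 100111✓ 101000✓ 101001✓ 101100✓ 101111✓ 110000✓ 110011✓ 110100✓ 110111✓ 111000✓ 111001✓ 111010✓ 111100✓ 111101✓ 111111✓
Round 1: -00111✓ -01000✓ -01100✓ -10000 -10011✓ -10111✓ -11001✓ -11101✓ -11111✓ 0-0011✓ 0-0101✓ 0-0110✓ 0-0111✓ 0-1110✓ 00-110✓ 000-11✓ 0001-1✓ 00011-✓ 001-00✓ 001-10✓ 0010-0✓ 0011-0✓ 01-011✓ 01-101✓ 01-110✓ 01-111✓ 010-11✓ 0101-1✓ 01011-✓ 011-01✓ 011-11✓ 0110-1✓ 0111-1✓ 01111-✓ 1-0100✓ 1-0111✓ 1-1000✓ 1-1001✓ 1-1100✓ 1-1111✓ 10-100✓ 10-111✓ 101-00✓ 10100-✓ 11-000✓ 11-100✓ 11-111✓ 110-00✓ 110-11✓ 111-00✓ 111-01✓ 1110-0 11100-✓ 1111-1✓ 11110-✓
Round 2: --0111 -01-00 -1-111 -10-11 -11-01 -111-1 0--110 0-0-11 0-01-1 0-011- 001--0 01--11 01-1-1 01-11- 011--1 1--100 1--111 1-1-00 1-100- 11--00 111-0-
PIs = {--0111, -01-00, -1-111, -10-11, -10000, -11-01, -111-1, 0--110, 0-0-11, 0-01-1, 0-011-, 001--0, 01--11, 01-1-1, 01-11-, 011--1, 1--100, 1--111, 1-1-00, 1-100-, 100010, 11--00, 111-0-, 1110-0}
Coverage chart:
  m3: 0-0-11 ←essential
  m5: 0-01-1 ←essential
  m6: 0--110,0-011-
  m7: --0111,0-0-11,0-01-1,0-011-
  m8: -01-00,001--0
  m10: 001--0 ←essential
  m12: -01-00,001--0
  m14: 0--110,001--0
  m16: -10000 ←essential
  m19: -10-11,0-0-11,01--11
  m21: 0-01-1,01-1-1
  m22: 0--110,0-011-,01-11-
  m23: --0111,-1-111,-10-11,0-0-11,0-01-1,0-011-,01--11,01-1-1,01-11-
  m25: -11-01,011--1
  m27: 01--11,011--1
  m29: -11-01,-111-1,01-1-1,011--1
  m30: 0--110,01-11-
  m31: -1-111,-111-1,01--11,01-1-1,01-11-,011--1
  m34: 100010 ←essential
  m36: 1--100 ←essential
  m39: --0111,1--111
  m40: -01-00,1-1-00,1-100-
  m41: 1-100- ←essential
  m44: -01-00,1--100,1-1-00
  m47: 1--111 ←essential
  m51: -10-11 ←essential
  m52: 1--100,11--00
  m55: --0111,-1-111,-10-11,1--111
  m56: 1-1-00,1-100-,11--00,111-0-,1110-0
  m57: -11-01,1-100-,111-0-
  m58: 1110-0 ←essential
  m60: 1--100,1-1-00,11--00,111-0-
  m61: -11-01,-111-1,111-0-
Essential: -10-11, -10000, 0-0-11, 0-01-1, 001--0, 1--100, 1--111, 1-100-, 100010, 1110-0
Petrick residual → -11-01, 0--110, 01--11
Min cover (13 terms): bc'ef + bc'd'e'f' + bce'f + a'def' + a'c'ef + a'c'df + a'b'cf' + a'bef + ade'f' + adef + acd'e' + ab'c'd'ef' + abcd'f'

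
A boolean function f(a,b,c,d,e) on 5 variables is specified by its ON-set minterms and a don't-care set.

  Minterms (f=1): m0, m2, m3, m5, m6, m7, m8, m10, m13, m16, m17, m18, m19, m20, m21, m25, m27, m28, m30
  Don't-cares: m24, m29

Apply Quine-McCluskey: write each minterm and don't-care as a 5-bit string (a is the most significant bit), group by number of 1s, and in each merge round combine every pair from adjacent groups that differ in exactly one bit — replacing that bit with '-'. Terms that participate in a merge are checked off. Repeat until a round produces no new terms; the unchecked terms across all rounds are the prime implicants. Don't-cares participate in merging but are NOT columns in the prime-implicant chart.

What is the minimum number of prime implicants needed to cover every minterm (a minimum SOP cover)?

7

size-2^0 implicants → 00000(✓)  00010(✓)  00011(✓)  00101(✓)  00110(✓)  00111(✓)  01000(✓)  01010(✓)  01101(✓)  10000(✓)  10001(✓)  10010(✓)  10011(✓)  10100(✓)  10101(✓)  11000(✓)  11001(✓)  11011(✓)  11100(✓)  11101(✓)  11110(✓)
size-2^1 implicants → -0000(✓)  -0010(✓)  -0011(✓)  -0101(✓)  -1000(✓)  -1101(✓)  0-000(✓)  0-010(✓)  0-101(✓)  00-10(✓)  00-11(✓)  000-0(✓)  0001-(✓)  001-1  0011-(✓)  010-0(✓)  1-000(✓)  1-001(✓)  1-011(✓)  1-100(✓)  1-101(✓)  10-00(✓)  10-01(✓)  100-0(✓)  100-1(✓)  1000-(✓)  1001-(✓)  1010-(✓)  11-00(✓)  11-01(✓)  110-1(✓)  1100-(✓)  111-0  1110-(✓)
size-2^2 implicants → --000  --101  -00-0  -001-  0-0-0  00-1-  1--00(✓)  1--01(✓)  1-0-1  1-00-(✓)  1-10-(✓)  10-0-(✓)  100--  11-0-(✓)
size-2^3 implicants → 1--0-
Unchecked terms (primes): --000, --101, -00-0, -001-, 0-0-0, 00-1-, 001-1, 1--0-, 1-0-1, 100--, 111-0
Minterm coverage:
  m0 ⊆ --000,-00-0,0-0-0
  m2 ⊆ -00-0,-001-,0-0-0,00-1-
  m3 ⊆ -001-,00-1-
  m5 ⊆ --101,001-1
  m6 ⊆ 00-1- [E]
  m7 ⊆ 00-1-,001-1
  m8 ⊆ --000,0-0-0
  m10 ⊆ 0-0-0 [E]
  m13 ⊆ --101 [E]
  m16 ⊆ --000,-00-0,1--0-,100--
  m17 ⊆ 1--0-,1-0-1,100--
  m18 ⊆ -00-0,-001-,100--
  m19 ⊆ -001-,1-0-1,100--
  m20 ⊆ 1--0- [E]
  m21 ⊆ --101,1--0-
  m25 ⊆ 1--0-,1-0-1
  m27 ⊆ 1-0-1 [E]
  m28 ⊆ 1--0-,111-0
  m30 ⊆ 111-0 [E]
E = {--101, 0-0-0, 00-1-, 1--0-, 1-0-1, 111-0}
Petrick residual → -00-0
Cover = cd'e + b'c'e' + a'c'e' + a'b'd + ad' + ac'e + abce'  |cover|=7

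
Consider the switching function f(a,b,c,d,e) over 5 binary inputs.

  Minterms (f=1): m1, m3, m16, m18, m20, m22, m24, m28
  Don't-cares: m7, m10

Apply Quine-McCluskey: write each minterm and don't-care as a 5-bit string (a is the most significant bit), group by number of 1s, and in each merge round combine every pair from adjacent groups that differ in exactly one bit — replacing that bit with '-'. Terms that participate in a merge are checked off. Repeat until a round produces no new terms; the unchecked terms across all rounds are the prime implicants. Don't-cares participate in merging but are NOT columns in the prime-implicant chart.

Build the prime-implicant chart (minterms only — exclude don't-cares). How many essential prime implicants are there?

Round 0: 00001✓ 00011✓ 00111✓ 01010 10000✓ 10010✓ 10100✓ 10110✓ 11000✓ 11100✓
Round 1: 00-11 000-1 1-000✓ 1-100✓ 10-00✓ 10-10✓ 100-0✓ 101-0✓ 11-00✓
Round 2: 1--00 10--0
PIs = {00-11, 000-1, 01010, 1--00, 10--0}
Coverage chart:
  m1: 000-1 ←essential
  m3: 00-11,000-1
  m16: 1--00,10--0
  m18: 10--0 ←essential
  m20: 1--00,10--0
  m22: 10--0 ←essential
  m24: 1--00 ←essential
  m28: 1--00 ←essential
Essential: 000-1, 1--00, 10--0

3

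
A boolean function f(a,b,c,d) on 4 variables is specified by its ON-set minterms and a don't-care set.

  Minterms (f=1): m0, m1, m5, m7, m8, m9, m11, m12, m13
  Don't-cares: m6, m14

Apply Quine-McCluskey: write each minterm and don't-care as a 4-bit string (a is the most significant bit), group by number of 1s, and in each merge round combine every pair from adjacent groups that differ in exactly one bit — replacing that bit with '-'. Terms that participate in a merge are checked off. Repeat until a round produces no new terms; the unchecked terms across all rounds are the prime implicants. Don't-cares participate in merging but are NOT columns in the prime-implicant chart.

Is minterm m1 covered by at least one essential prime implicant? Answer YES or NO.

YES

[col 0] 0000*, 0001*, 0101*, 0110*, 0111*, 1000*, 1001*, 1011*, 1100*, 1101*, 1110*
[col 1] -000*, -001*, -101*, -110, 0-01*, 000-*, 01-1, 011-, 1-00*, 1-01*, 10-1, 100-*, 11-0, 110-*
[col 2] --01, -00-, 1-0-
Prime implicants: --01, -00-, -110, 01-1, 011-, 1-0-, 10-1, 11-0
PI chart (minterm → PIs covering it):
  0 | -00-  (sole → essential)
  1 | --01,-00-
  5 | --01,01-1
  7 | 01-1,011-
  8 | -00-,1-0-
  9 | --01,-00-,1-0-,10-1
  11 | 10-1  (sole → essential)
  12 | 1-0-,11-0
  13 | --01,1-0-
Essential prime implicants: -00-, 10-1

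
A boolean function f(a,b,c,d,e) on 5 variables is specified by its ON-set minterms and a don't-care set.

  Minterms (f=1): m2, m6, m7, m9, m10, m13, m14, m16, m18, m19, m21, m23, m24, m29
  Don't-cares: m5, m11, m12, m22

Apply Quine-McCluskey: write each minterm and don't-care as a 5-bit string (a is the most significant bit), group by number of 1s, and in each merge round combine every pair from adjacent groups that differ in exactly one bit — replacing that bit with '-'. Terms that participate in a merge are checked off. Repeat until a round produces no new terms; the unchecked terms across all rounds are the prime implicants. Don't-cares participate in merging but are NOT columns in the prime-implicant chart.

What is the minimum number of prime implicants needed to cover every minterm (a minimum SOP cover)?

6

size-2^0 implicants → 00010(✓)  00101(✓)  00110(✓)  00111(✓)  01001(✓)  01010(✓)  01011(✓)  01100(✓)  01101(✓)  01110(✓)  10000(✓)  10010(✓)  10011(✓)  10101(✓)  10110(✓)  10111(✓)  11000(✓)  11101(✓)
size-2^1 implicants → -0010(✓)  -0101(✓)  -0110(✓)  -0111(✓)  -1101(✓)  0-010(✓)  0-101(✓)  0-110(✓)  00-10(✓)  001-1(✓)  0011-(✓)  01-01  01-10(✓)  010-1  0101-  011-0  0110-  1-000  1-101(✓)  10-10(✓)  10-11(✓)  100-0  1001-(✓)  101-1(✓)  1011-(✓)
size-2^2 implicants → --101  -0-10  -01-1  -011-  0--10  10-1-
Unchecked terms (primes): --101, -0-10, -01-1, -011-, 0--10, 01-01, 010-1, 0101-, 011-0, 0110-, 1-000, 10-1-, 100-0
Minterm coverage:
  m2 ⊆ -0-10,0--10
  m6 ⊆ -0-10,-011-,0--10
  m7 ⊆ -01-1,-011-
  m9 ⊆ 01-01,010-1
  m10 ⊆ 0--10,0101-
  m13 ⊆ --101,01-01,0110-
  m14 ⊆ 0--10,011-0
  m16 ⊆ 1-000,100-0
  m18 ⊆ -0-10,10-1-,100-0
  m19 ⊆ 10-1- [E]
  m21 ⊆ --101,-01-1
  m23 ⊆ -01-1,-011-,10-1-
  m24 ⊆ 1-000 [E]
  m29 ⊆ --101 [E]
E = {--101, 1-000, 10-1-}
Petrick residual → -01-1, 0--10, 01-01
Cover = cd'e + b'ce + a'de' + a'bd'e + ac'd'e' + ab'd  |cover|=6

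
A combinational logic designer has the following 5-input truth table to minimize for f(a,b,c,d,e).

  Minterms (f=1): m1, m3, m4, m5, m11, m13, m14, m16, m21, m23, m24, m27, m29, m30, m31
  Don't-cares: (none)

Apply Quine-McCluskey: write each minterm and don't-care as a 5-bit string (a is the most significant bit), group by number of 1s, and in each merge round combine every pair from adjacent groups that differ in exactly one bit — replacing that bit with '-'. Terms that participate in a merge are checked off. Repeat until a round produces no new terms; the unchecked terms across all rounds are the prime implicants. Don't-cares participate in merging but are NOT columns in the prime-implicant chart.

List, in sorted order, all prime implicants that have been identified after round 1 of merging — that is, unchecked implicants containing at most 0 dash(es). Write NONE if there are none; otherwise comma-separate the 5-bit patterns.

NONE

Round 0: 00001✓ 00011✓ 00100✓ 00101✓ 01011✓ 01101✓ 01110✓ 10000✓ 10101✓ 10111✓ 11000✓ 11011✓ 11101✓ 11110✓ 11111✓
Round 1: -0101✓ -1011 -1101✓ -1110 0-011 0-101✓ 00-01 000-1 0010- 1-000 1-101✓ 1-111✓ 101-1✓ 11-11 111-1✓ 1111-
Round 2: --101 1-1-1
PIs = {--101, -1011, -1110, 0-011, 00-01, 000-1, 0010-, 1-000, 1-1-1, 11-11, 1111-}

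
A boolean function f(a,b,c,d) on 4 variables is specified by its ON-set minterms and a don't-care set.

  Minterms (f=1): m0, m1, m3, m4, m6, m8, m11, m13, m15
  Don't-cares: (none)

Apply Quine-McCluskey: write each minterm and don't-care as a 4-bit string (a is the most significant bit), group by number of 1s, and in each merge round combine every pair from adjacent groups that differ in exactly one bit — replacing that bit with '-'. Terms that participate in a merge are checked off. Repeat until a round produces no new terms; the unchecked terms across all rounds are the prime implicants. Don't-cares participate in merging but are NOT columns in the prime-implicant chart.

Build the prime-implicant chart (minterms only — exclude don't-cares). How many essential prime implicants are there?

[col 0] 0000*, 0001*, 0011*, 0100*, 0110*, 1000*, 1011*, 1101*, 1111*
[col 1] -000, -011, 0-00, 00-1, 000-, 01-0, 1-11, 11-1
Prime implicants: -000, -011, 0-00, 00-1, 000-, 01-0, 1-11, 11-1
PI chart (minterm → PIs covering it):
  0 | -000,0-00,000-
  1 | 00-1,000-
  3 | -011,00-1
  4 | 0-00,01-0
  6 | 01-0  (sole → essential)
  8 | -000  (sole → essential)
  11 | -011,1-11
  13 | 11-1  (sole → essential)
  15 | 1-11,11-1
Essential prime implicants: -000, 01-0, 11-1

3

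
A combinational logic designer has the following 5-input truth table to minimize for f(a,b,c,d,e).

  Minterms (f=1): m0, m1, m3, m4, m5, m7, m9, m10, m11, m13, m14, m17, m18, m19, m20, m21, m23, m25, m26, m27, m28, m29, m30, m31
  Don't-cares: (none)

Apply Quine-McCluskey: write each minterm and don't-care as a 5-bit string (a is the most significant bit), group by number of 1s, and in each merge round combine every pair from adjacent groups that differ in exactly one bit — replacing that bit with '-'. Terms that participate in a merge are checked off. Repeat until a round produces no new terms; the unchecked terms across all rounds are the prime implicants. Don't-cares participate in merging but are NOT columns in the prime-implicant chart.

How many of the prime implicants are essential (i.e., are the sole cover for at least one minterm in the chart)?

[col 0] 00000*, 00001*, 00011*, 00100*, 00101*, 00111*, 01001*, 01010*, 01011*, 01101*, 01110*, 10001*, 10010*, 10011*, 10100*, 10101*, 10111*, 11001*, 11010*, 11011*, 11100*, 11101*, 11110*, 11111*
[col 1] -0001*, -0011*, -0100*, -0101*, -0111*, -1001*, -1010*, -1011*, -1101*, -1110*, 0-001*, 0-011*, 0-101*, 00-00*, 00-01*, 00-11*, 000-1*, 0000-*, 001-1*, 0010-*, 01-01*, 01-10*, 010-1*, 0101-*, 1-001*, 1-010*, 1-011*, 1-100*, 1-101*, 1-111*, 10-01*, 10-11*, 100-1*, 1001-*, 101-1*, 1010-*, 11-01*, 11-10*, 11-11*, 110-1*, 1101-*, 111-0*, 111-1*, 1110-*, 1111-*
[col 2] --001*, --011*, --101*, -0-01*, -0-11*, -00-1*, -01-1*, -010-, -1-01*, -1-10, -10-1*, -101-, 0--01*, 0-0-1*, 00--1*, 00-0-, 1--01*, 1--11*, 1-0-1*, 1-01-, 1-1-1*, 1-10-, 10--1*, 11--1*, 11-1-, 111--
[col 3] ---01, --0-1, -0--1, 1---1
Prime implicants: ---01, --0-1, -0--1, -010-, -1-10, -101-, 00-0-, 1---1, 1-01-, 1-10-, 11-1-, 111--
PI chart (minterm → PIs covering it):
  0 | 00-0-  (sole → essential)
  1 | ---01,--0-1,-0--1,00-0-
  3 | --0-1,-0--1
  4 | -010-,00-0-
  5 | ---01,-0--1,-010-,00-0-
  7 | -0--1  (sole → essential)
  9 | ---01,--0-1
  10 | -1-10,-101-
  11 | --0-1,-101-
  13 | ---01  (sole → essential)
  14 | -1-10  (sole → essential)
  17 | ---01,--0-1,-0--1,1---1
  18 | 1-01-  (sole → essential)
  19 | --0-1,-0--1,1---1,1-01-
  20 | -010-,1-10-
  21 | ---01,-0--1,-010-,1---1,1-10-
  23 | -0--1,1---1
  25 | ---01,--0-1,1---1
  26 | -1-10,-101-,1-01-,11-1-
  27 | --0-1,-101-,1---1,1-01-,11-1-
  28 | 1-10-,111--
  29 | ---01,1---1,1-10-,111--
  30 | -1-10,11-1-,111--
  31 | 1---1,11-1-,111--
Essential prime implicants: ---01, -0--1, -1-10, 00-0-, 1-01-

5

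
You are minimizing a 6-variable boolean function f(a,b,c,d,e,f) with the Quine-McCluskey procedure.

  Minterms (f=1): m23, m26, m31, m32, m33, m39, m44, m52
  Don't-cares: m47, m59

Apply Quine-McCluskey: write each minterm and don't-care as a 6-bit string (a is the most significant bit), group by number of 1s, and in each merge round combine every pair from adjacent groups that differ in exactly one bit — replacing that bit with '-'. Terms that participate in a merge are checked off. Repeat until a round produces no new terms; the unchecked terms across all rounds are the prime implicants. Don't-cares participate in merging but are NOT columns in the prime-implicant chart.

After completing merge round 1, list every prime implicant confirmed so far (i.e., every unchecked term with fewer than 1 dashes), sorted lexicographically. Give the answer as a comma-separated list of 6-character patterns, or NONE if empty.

011010, 101100, 110100, 111011

Round 0: 010111✓ 011010 011111✓ 100000✓ 100001✓ 100111✓ 101100 101111✓ 110100 111011
Round 1: 01-111 10-111 10000-
PIs = {01-111, 011010, 10-111, 10000-, 101100, 110100, 111011}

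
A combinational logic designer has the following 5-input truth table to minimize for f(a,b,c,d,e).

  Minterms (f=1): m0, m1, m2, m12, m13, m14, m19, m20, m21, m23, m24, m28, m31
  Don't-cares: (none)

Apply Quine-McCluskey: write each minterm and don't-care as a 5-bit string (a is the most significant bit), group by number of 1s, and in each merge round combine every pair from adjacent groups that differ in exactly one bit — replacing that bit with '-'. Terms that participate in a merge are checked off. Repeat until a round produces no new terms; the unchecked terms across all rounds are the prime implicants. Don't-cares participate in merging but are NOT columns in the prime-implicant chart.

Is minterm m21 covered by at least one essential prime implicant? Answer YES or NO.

NO

size-2^0 implicants → 00000(✓)  00001(✓)  00010(✓)  01100(✓)  01101(✓)  01110(✓)  10011(✓)  10100(✓)  10101(✓)  10111(✓)  11000(✓)  11100(✓)  11111(✓)
size-2^1 implicants → -1100  000-0  0000-  011-0  0110-  1-100  1-111  10-11  101-1  1010-  11-00
Unchecked terms (primes): -1100, 000-0, 0000-, 011-0, 0110-, 1-100, 1-111, 10-11, 101-1, 1010-, 11-00
Minterm coverage:
  m0 ⊆ 000-0,0000-
  m1 ⊆ 0000- [E]
  m2 ⊆ 000-0 [E]
  m12 ⊆ -1100,011-0,0110-
  m13 ⊆ 0110- [E]
  m14 ⊆ 011-0 [E]
  m19 ⊆ 10-11 [E]
  m20 ⊆ 1-100,1010-
  m21 ⊆ 101-1,1010-
  m23 ⊆ 1-111,10-11,101-1
  m24 ⊆ 11-00 [E]
  m28 ⊆ -1100,1-100,11-00
  m31 ⊆ 1-111 [E]
E = {000-0, 0000-, 011-0, 0110-, 1-111, 10-11, 11-00}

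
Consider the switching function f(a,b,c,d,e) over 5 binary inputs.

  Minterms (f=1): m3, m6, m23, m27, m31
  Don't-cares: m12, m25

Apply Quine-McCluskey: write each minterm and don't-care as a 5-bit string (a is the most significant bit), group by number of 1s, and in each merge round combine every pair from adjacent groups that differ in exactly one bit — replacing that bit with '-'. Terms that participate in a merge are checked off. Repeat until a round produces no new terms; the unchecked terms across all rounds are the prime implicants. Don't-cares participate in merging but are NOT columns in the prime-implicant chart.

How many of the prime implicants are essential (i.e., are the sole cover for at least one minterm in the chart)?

3

Round 0: 00011 00110 01100 10111✓ 11001✓ 11011✓ 11111✓
Round 1: 1-111 11-11 110-1
PIs = {00011, 00110, 01100, 1-111, 11-11, 110-1}
Coverage chart:
  m3: 00011 ←essential
  m6: 00110 ←essential
  m23: 1-111 ←essential
  m27: 11-11,110-1
  m31: 1-111,11-11
Essential: 00011, 00110, 1-111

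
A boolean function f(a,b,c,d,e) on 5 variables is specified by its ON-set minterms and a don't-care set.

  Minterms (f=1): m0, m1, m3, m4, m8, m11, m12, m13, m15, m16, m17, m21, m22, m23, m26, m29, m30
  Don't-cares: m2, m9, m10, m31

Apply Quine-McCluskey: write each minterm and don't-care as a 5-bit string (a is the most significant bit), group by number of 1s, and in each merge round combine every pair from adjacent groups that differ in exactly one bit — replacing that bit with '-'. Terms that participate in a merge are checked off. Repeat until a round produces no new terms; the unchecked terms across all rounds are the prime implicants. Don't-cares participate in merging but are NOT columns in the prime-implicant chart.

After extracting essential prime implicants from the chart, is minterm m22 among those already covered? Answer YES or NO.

YES

Round 0: 00000✓ 00001✓ 00010✓ 00011✓ 00100✓ 01000✓ 01001✓ 01010✓ 01011✓ 01100✓ 01101✓ 01111✓ 10000✓ 10001✓ 10101✓ 10110✓ 10111✓ 11010✓ 11101✓ 11110✓ 11111✓
Round 1: -0000✓ -0001✓ -1010 -1101✓ -1111✓ 0-000✓ 0-001✓ 0-010✓ 0-011✓ 0-100✓ 00-00✓ 000-0✓ 000-1✓ 0000-✓ 0001-✓ 01-00✓ 01-01✓ 01-11✓ 010-0✓ 010-1✓ 0100-✓ 0101-✓ 011-1✓ 0110-✓ 1-101✓ 1-110✓ 1-111✓ 10-01 1000-✓ 101-1✓ 1011-✓ 11-10 111-1✓ 1111-✓
Round 2: -000- -11-1 0--00 0-0-0✓ 0-0-1✓ 0-00-✓ 0-01-✓ 000--✓ 01--1 01-0- 010--✓ 1-1-1 1-11-
Round 3: 0-0--
PIs = {-000-, -1010, -11-1, 0--00, 0-0--, 01--1, 01-0-, 1-1-1, 1-11-, 10-01, 11-10}
Coverage chart:
  m0: -000-,0--00,0-0--
  m1: -000-,0-0--
  m3: 0-0-- ←essential
  m4: 0--00 ←essential
  m8: 0--00,0-0--,01-0-
  m11: 0-0--,01--1
  m12: 0--00,01-0-
  m13: -11-1,01--1,01-0-
  m15: -11-1,01--1
  m16: -000- ←essential
  m17: -000-,10-01
  m21: 1-1-1,10-01
  m22: 1-11- ←essential
  m23: 1-1-1,1-11-
  m26: -1010,11-10
  m29: -11-1,1-1-1
  m30: 1-11-,11-10
Essential: -000-, 0--00, 0-0--, 1-11-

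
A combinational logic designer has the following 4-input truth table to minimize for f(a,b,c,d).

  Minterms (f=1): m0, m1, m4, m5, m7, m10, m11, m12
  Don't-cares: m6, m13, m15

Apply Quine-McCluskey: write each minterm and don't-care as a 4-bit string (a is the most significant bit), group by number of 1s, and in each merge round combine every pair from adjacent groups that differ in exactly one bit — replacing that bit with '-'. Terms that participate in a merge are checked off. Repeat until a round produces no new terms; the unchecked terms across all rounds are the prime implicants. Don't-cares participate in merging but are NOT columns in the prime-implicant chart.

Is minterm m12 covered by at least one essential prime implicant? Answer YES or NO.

YES

size-2^0 implicants → 0000(✓)  0001(✓)  0100(✓)  0101(✓)  0110(✓)  0111(✓)  1010(✓)  1011(✓)  1100(✓)  1101(✓)  1111(✓)
size-2^1 implicants → -100(✓)  -101(✓)  -111(✓)  0-00(✓)  0-01(✓)  000-(✓)  01-0(✓)  01-1(✓)  010-(✓)  011-(✓)  1-11  101-  11-1(✓)  110-(✓)
size-2^2 implicants → -1-1  -10-  0-0-  01--
Unchecked terms (primes): -1-1, -10-, 0-0-, 01--, 1-11, 101-
Minterm coverage:
  m0 ⊆ 0-0- [E]
  m1 ⊆ 0-0- [E]
  m4 ⊆ -10-,0-0-,01--
  m5 ⊆ -1-1,-10-,0-0-,01--
  m7 ⊆ -1-1,01--
  m10 ⊆ 101- [E]
  m11 ⊆ 1-11,101-
  m12 ⊆ -10- [E]
E = {-10-, 0-0-, 101-}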